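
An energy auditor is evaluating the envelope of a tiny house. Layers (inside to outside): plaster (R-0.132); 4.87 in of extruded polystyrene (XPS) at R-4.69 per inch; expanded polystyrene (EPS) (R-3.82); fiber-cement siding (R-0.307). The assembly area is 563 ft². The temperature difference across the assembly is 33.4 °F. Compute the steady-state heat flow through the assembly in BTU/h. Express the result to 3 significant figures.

694 BTU/h

4.87 × 4.69 = 22.84
R_total = 0.132 + 22.84 + 3.82 + 0.307 = 27.1 ft²·°F·h/BTU
Q = A·ΔT/R = 563 × 33.4 / 27.1 = 693.9 BTU/h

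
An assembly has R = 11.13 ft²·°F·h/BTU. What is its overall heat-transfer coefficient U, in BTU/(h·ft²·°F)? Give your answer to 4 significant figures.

0.08985 BTU/(h·ft²·°F)

U = 1/R = 1/11.13 = 0.089847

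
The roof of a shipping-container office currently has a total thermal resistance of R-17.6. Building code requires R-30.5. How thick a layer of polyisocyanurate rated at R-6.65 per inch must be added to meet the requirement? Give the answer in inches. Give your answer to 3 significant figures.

ΔR = 30.5 − 17.6 = 12.9 ft²·°F·h/BTU
L = ΔR / (R/in) = 12.9/6.65 = 1.94 in

1.94 in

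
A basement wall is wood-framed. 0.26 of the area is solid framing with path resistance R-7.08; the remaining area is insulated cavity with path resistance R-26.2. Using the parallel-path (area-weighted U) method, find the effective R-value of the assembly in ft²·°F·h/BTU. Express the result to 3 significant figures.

15.4 ft²·°F·h/BTU

U_eff = 0.74/26.2 + 0.26/7.08 = 0.02824 + 0.03672 = 0.06497
R_eff = 1/U_eff = 15.39 ft²·°F·h/BTU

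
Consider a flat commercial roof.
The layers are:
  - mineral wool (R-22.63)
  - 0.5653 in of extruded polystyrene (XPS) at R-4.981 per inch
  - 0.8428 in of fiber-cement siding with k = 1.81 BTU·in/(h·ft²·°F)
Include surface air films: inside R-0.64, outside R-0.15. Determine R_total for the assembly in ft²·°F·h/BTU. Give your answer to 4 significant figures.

0.5653 × 4.981 = 2.8158
0.8428/1.81 = 0.46564
R_total = 0.64 + 22.63 + 2.8158 + 0.46564 + 0.15 = 26.701 ft²·°F·h/BTU

26.70 ft²·°F·h/BTU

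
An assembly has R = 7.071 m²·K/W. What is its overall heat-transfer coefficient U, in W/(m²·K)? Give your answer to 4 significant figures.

U = 1/R = 1/7.071 = 0.14142

0.1414 W/(m²·K)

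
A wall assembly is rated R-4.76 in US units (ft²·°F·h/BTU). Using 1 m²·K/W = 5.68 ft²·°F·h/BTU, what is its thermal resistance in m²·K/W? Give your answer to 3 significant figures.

R_SI = 4.76/5.68 = 0.838

0.838 m²·K/W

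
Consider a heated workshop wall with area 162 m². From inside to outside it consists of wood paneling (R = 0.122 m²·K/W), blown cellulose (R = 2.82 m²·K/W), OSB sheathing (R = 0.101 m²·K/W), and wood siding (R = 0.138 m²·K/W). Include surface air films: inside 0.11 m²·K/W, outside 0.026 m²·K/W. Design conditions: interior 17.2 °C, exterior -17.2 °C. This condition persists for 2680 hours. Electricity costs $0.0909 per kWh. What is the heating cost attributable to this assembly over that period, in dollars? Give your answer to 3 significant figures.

409 dollars

R_total = 0.11 + 0.122 + 2.82 + 0.101 + 0.138 + 0.026 = 3.317 m²·K/W
Q = 162 × (17.2 − (-17.2)) / 3.317 = 1680 W
E = 1680 W × 2680 h / 1000 = 4503 kWh
Cost = 4503 × 0.0909 = $409.3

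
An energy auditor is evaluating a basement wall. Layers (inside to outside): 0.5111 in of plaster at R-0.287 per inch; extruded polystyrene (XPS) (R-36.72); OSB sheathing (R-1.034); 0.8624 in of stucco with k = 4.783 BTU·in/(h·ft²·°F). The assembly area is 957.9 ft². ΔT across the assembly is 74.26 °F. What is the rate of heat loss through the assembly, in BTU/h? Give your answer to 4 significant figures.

1868 BTU/h

0.5111 × 0.287 = 0.14669
0.8624/4.783 = 0.18031
R_total = 0.14669 + 36.72 + 1.034 + 0.18031 = 38.081 ft²·°F·h/BTU
Q = A·ΔT/R = 957.9 × 74.26 / 38.081 = 1868 BTU/h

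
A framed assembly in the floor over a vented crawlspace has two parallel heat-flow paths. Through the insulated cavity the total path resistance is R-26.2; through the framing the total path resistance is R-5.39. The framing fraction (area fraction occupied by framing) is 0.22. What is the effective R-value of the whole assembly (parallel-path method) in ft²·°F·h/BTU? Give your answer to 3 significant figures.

14.2 ft²·°F·h/BTU

U_eff = 0.78/26.2 + 0.22/5.39 = 0.02977 + 0.04082 = 0.07059
R_eff = 1/U_eff = 14.17 ft²·°F·h/BTU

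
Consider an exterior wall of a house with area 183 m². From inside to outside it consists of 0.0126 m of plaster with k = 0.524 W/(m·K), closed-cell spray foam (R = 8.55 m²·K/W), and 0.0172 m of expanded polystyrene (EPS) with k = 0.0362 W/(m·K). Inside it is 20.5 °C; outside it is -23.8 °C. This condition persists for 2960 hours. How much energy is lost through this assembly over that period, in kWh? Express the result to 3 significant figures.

2650 kWh

0.0126/0.524 = 0.02405
0.0172/0.0362 = 0.4751
R_total = 0.02405 + 8.55 + 0.4751 = 9.049 m²·K/W
Q = 183 × (20.5 − (-23.8)) / 9.049 = 895.9 W
E = 895.9 W × 2960 h / 1000 = 2652 kWh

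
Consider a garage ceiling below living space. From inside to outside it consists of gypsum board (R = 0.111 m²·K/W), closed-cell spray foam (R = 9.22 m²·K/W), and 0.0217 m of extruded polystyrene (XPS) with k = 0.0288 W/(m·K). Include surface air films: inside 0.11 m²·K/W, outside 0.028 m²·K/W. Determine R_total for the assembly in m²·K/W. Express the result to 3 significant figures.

10.2 m²·K/W

0.0217/0.0288 = 0.7535
R_total = 0.11 + 0.111 + 9.22 + 0.7535 + 0.028 = 10.22 m²·K/W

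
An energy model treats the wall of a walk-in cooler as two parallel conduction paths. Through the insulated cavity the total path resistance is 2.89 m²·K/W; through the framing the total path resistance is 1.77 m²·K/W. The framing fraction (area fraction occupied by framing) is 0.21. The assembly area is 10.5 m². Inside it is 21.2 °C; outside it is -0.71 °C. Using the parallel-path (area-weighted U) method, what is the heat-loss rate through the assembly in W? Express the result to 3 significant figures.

U_eff = 0.79/2.89 + 0.21/1.77 = 0.2734 + 0.1186 = 0.392
R_eff = 1/U_eff = 2.551 m²·K/W
Q = 10.5 × (21.2 − (-0.71)) / 2.551 = 90.18 W

90.2 W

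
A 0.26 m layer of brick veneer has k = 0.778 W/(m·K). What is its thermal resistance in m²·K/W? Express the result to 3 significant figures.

0.334 m²·K/W

R = L/k = 0.26/0.778 = 0.3342 m²·K/W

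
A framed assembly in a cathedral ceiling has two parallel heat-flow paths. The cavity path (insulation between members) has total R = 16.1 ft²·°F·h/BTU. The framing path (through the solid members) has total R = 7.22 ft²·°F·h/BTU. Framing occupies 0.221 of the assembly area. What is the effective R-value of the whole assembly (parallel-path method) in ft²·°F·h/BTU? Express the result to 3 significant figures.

12.7 ft²·°F·h/BTU

U_eff = 0.779/16.1 + 0.221/7.22 = 0.04839 + 0.03061 = 0.07899
R_eff = 1/U_eff = 12.66 ft²·°F·h/BTU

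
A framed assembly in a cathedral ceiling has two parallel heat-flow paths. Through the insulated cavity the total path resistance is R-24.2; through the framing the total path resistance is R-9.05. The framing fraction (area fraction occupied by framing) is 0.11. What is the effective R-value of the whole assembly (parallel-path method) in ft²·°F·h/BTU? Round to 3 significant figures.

U_eff = 0.89/24.2 + 0.11/9.05 = 0.03678 + 0.01215 = 0.04893
R_eff = 1/U_eff = 20.44 ft²·°F·h/BTU

20.4 ft²·°F·h/BTU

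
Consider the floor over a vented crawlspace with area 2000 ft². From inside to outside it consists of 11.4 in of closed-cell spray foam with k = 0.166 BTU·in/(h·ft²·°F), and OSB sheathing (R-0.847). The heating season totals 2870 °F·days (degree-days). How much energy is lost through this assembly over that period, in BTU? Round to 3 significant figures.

11.4/0.166 = 68.67
R_total = 68.67 + 0.847 = 69.52 ft²·°F·h/BTU
E = A × HDD × 24 / R = 2000 × 2870 × 24 / 69.52 = 1982000 BTU

1980000 BTU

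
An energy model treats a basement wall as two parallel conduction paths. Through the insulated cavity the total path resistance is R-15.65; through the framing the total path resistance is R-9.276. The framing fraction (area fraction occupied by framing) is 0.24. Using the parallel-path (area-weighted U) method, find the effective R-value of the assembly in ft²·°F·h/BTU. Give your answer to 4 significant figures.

13.43 ft²·°F·h/BTU

U_eff = 0.76/15.65 + 0.24/9.276 = 0.048562 + 0.025873 = 0.074436
R_eff = 1/U_eff = 13.434 ft²·°F·h/BTU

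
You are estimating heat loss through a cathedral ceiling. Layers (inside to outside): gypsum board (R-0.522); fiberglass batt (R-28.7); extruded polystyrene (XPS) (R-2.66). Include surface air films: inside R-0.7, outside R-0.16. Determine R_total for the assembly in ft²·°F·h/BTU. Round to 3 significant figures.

32.7 ft²·°F·h/BTU

R_total = 0.7 + 0.522 + 28.7 + 2.66 + 0.16 = 32.74 ft²·°F·h/BTU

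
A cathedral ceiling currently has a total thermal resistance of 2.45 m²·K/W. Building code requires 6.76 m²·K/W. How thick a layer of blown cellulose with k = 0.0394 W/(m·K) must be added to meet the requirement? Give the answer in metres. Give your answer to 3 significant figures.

0.170 m

ΔR = 6.76 − 2.45 = 4.31 m²·K/W
L = ΔR × k = 4.31 × 0.0394 = 0.1698 m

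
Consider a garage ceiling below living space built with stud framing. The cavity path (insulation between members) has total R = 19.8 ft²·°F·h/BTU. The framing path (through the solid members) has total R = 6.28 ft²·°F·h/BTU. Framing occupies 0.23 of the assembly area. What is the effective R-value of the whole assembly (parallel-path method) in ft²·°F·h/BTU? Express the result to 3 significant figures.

U_eff = 0.77/19.8 + 0.23/6.28 = 0.03889 + 0.03662 = 0.07551
R_eff = 1/U_eff = 13.24 ft²·°F·h/BTU

13.2 ft²·°F·h/BTU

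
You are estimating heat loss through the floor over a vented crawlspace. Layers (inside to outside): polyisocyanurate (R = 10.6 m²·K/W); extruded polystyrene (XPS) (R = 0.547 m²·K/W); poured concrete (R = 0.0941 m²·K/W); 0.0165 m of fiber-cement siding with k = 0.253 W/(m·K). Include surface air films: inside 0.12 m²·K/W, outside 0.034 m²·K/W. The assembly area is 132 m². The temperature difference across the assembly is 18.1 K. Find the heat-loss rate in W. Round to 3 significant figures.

0.0165/0.253 = 0.06522
R_total = 0.12 + 10.6 + 0.547 + 0.0941 + 0.06522 + 0.034 = 11.46 m²·K/W
Q = A·ΔT/R = 132 × 18.1 / 11.46 = 208.5 W

208 W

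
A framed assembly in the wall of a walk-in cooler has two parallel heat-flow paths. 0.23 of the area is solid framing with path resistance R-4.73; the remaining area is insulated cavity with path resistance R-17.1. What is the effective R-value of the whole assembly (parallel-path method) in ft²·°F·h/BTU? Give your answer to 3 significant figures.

U_eff = 0.77/17.1 + 0.23/4.73 = 0.04503 + 0.04863 = 0.09366
R_eff = 1/U_eff = 10.68 ft²·°F·h/BTU

10.7 ft²·°F·h/BTU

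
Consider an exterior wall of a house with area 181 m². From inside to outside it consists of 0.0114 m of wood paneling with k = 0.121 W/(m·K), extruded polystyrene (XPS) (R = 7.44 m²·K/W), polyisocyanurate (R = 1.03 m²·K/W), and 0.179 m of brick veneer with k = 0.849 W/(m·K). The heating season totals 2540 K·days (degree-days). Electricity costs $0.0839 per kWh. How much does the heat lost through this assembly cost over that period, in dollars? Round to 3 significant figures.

0.0114/0.121 = 0.09421
0.179/0.849 = 0.2108
R_total = 0.09421 + 7.44 + 1.03 + 0.2108 = 8.775 m²·K/W
E = A × HDD × 24 / R / 1000 = 181 × 2540 × 24 / 8.775 / 1000 = 1257 kWh
Cost = 1257 × 0.0839 = $105.5

105 dollars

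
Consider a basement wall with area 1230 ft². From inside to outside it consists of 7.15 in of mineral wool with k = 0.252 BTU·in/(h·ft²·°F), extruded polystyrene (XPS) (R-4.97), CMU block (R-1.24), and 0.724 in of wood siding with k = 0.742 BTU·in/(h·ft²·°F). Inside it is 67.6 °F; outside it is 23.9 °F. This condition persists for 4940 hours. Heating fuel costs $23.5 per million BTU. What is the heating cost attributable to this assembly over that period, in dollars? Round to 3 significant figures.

7.15/0.252 = 28.37
0.724/0.742 = 0.9757
R_total = 28.37 + 4.97 + 1.24 + 0.9757 = 35.56 ft²·°F·h/BTU
Q = 1230 × (67.6 − 23.9) / 35.56 = 1512 BTU/h
E = 1512 × 4940 = 7467000 BTU
Cost = 7467000/10⁶ × 23.5 = $175.5

175 dollars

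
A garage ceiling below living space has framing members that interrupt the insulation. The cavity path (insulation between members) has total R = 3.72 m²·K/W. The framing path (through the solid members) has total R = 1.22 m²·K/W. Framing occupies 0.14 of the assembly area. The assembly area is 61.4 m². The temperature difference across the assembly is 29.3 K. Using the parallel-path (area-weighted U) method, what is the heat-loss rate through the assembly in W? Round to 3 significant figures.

U_eff = 0.86/3.72 + 0.14/1.22 = 0.2312 + 0.1148 = 0.3459
R_eff = 1/U_eff = 2.891 m²·K/W
Q = 61.4 × 29.3 / 2.891 = 622.3 W

622 W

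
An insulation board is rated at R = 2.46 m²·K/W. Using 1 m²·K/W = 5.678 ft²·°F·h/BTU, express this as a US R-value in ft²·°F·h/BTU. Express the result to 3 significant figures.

R_US = 2.46 × 5.678 = 13.97

14.0 ft²·°F·h/BTU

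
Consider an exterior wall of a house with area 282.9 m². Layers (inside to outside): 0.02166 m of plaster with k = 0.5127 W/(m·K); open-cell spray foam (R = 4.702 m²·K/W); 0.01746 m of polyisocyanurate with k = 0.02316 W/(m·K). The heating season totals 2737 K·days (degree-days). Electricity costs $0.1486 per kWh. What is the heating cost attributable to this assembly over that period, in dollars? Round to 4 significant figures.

502.3 dollars

0.02166/0.5127 = 0.042247
0.01746/0.02316 = 0.75389
R_total = 0.042247 + 4.702 + 0.75389 = 5.4981 m²·K/W
E = A × HDD × 24 / R / 1000 = 282.9 × 2737 × 24 / 5.4981 / 1000 = 3379.9 kWh
Cost = 3379.9 × 0.1486 = $502.25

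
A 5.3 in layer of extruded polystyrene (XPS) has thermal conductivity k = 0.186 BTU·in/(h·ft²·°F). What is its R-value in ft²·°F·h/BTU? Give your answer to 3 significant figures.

R = L/k = 5.3/0.186 = 28.49 ft²·°F·h/BTU

28.5 ft²·°F·h/BTU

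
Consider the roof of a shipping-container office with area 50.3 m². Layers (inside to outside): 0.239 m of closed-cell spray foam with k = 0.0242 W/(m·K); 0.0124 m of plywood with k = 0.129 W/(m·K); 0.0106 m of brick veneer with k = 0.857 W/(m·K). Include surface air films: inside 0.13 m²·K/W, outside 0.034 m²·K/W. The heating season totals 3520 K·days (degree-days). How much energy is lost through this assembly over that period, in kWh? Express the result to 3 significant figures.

0.239/0.0242 = 9.876
0.0124/0.129 = 0.09612
0.0106/0.857 = 0.01237
R_total = 0.13 + 9.876 + 0.09612 + 0.01237 + 0.034 = 10.15 m²·K/W
E = A × HDD × 24 / R / 1000 = 50.3 × 3520 × 24 / 10.15 / 1000 = 418.7 kWh

419 kWh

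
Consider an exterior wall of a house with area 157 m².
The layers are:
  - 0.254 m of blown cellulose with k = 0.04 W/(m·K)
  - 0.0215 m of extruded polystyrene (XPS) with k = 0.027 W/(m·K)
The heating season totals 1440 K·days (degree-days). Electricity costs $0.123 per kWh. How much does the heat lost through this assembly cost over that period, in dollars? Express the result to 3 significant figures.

0.254/0.04 = 6.35
0.0215/0.027 = 0.7963
R_total = 6.35 + 0.7963 = 7.146 m²·K/W
E = A × HDD × 24 / R / 1000 = 157 × 1440 × 24 / 7.146 / 1000 = 759.3 kWh
Cost = 759.3 × 0.123 = $93.39

93.4 dollars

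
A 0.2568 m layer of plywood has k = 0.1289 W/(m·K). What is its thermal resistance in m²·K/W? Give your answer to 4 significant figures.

R = L/k = 0.2568/0.1289 = 1.9922 m²·K/W

1.992 m²·K/W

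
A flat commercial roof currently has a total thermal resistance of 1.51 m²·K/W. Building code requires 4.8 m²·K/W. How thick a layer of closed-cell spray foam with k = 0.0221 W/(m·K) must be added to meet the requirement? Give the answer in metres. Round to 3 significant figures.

ΔR = 4.8 − 1.51 = 3.29 m²·K/W
L = ΔR × k = 3.29 × 0.0221 = 0.07271 m

0.0727 m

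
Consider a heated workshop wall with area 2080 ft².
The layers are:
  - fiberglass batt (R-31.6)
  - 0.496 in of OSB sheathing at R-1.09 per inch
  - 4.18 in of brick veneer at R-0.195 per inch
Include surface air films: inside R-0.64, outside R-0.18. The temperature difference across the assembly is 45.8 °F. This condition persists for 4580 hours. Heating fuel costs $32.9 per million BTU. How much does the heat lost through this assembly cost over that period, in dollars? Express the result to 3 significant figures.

425 dollars

0.496 × 1.09 = 0.5406
4.18 × 0.195 = 0.8151
R_total = 0.64 + 31.6 + 0.5406 + 0.8151 + 0.18 = 33.78 ft²·°F·h/BTU
Q = 2080 × 45.8 / 33.78 = 2820 BTU/h
E = 2820 × 4580 = 12920000 BTU
Cost = 12920000/10⁶ × 32.9 = $425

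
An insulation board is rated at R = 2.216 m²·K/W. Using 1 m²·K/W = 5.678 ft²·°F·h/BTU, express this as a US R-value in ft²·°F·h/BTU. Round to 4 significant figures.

12.58 ft²·°F·h/BTU

R_US = 2.216 × 5.678 = 12.582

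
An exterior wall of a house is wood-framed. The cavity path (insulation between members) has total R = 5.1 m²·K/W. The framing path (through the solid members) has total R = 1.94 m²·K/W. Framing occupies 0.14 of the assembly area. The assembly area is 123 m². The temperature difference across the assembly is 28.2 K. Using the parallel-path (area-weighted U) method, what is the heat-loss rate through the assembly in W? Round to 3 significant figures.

835 W

U_eff = 0.86/5.1 + 0.14/1.94 = 0.1686 + 0.07216 = 0.2408
R_eff = 1/U_eff = 4.153 m²·K/W
Q = 123 × 28.2 / 4.153 = 835.2 W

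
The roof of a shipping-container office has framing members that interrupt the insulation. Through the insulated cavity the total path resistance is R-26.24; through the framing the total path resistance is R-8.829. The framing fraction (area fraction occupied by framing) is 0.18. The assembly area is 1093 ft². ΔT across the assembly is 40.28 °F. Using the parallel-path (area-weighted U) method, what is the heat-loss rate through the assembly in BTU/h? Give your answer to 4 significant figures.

2273 BTU/h

U_eff = 0.82/26.24 + 0.18/8.829 = 0.03125 + 0.020387 = 0.051637
R_eff = 1/U_eff = 19.366 ft²·°F·h/BTU
Q = 1093 × 40.28 / 19.366 = 2273.4 BTU/h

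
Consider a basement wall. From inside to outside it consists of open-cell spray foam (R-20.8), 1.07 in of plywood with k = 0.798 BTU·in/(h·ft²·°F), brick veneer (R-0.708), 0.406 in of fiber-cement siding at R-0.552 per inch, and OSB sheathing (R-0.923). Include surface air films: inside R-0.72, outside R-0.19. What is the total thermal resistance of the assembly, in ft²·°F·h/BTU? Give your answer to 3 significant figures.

24.9 ft²·°F·h/BTU

1.07/0.798 = 1.341
0.406 × 0.552 = 0.2241
R_total = 0.72 + 20.8 + 1.341 + 0.708 + 0.2241 + 0.923 + 0.19 = 24.91 ft²·°F·h/BTU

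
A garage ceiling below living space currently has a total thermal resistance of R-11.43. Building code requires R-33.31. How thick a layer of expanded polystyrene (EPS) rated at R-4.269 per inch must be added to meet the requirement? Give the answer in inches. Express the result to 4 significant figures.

ΔR = 33.31 − 11.43 = 21.88 ft²·°F·h/BTU
L = ΔR / (R/in) = 21.88/4.269 = 5.1253 in

5.125 in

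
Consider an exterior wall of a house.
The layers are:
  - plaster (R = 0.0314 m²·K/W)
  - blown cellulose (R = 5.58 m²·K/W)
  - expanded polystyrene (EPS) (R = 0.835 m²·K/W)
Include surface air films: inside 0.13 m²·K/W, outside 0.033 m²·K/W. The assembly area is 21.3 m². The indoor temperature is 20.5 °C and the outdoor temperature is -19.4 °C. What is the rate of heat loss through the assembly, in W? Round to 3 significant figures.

129 W

R_total = 0.13 + 0.0314 + 5.58 + 0.835 + 0.033 = 6.609 m²·K/W
Q = A·ΔT/R = 21.3 × (20.5 − (-19.4)) / 6.609 = 128.6 W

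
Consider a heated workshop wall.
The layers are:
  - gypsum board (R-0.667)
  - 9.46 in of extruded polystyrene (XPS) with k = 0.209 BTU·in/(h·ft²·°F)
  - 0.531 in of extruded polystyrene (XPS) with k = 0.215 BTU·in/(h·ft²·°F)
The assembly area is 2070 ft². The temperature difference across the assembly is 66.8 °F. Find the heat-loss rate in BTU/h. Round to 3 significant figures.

2860 BTU/h

9.46/0.209 = 45.26
0.531/0.215 = 2.47
R_total = 0.667 + 45.26 + 2.47 = 48.4 ft²·°F·h/BTU
Q = A·ΔT/R = 2070 × 66.8 / 48.4 = 2857 BTU/h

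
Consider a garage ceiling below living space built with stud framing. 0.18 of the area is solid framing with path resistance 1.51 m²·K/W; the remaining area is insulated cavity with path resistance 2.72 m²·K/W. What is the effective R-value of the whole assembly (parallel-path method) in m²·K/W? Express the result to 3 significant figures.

U_eff = 0.82/2.72 + 0.18/1.51 = 0.3015 + 0.1192 = 0.4207
R_eff = 1/U_eff = 2.377 m²·K/W

2.38 m²·K/W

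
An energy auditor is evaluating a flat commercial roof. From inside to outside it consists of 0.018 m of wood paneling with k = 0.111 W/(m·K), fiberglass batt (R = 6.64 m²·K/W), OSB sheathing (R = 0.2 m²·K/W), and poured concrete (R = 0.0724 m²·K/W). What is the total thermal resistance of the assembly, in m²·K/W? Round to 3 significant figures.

0.018/0.111 = 0.1622
R_total = 0.1622 + 6.64 + 0.2 + 0.0724 = 7.075 m²·K/W

7.07 m²·K/W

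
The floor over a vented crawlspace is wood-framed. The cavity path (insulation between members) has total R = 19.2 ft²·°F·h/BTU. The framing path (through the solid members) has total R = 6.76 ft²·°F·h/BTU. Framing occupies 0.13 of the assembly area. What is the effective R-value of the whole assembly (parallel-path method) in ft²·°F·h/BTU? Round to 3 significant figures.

15.5 ft²·°F·h/BTU

U_eff = 0.87/19.2 + 0.13/6.76 = 0.04531 + 0.01923 = 0.06454
R_eff = 1/U_eff = 15.49 ft²·°F·h/BTU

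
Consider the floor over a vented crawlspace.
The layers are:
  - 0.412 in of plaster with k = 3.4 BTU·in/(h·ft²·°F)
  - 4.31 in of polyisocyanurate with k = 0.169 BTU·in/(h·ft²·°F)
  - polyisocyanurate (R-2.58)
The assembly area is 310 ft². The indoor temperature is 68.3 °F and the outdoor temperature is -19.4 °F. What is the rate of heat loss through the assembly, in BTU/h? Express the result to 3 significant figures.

964 BTU/h

0.412/3.4 = 0.1212
4.31/0.169 = 25.5
R_total = 0.1212 + 25.5 + 2.58 = 28.2 ft²·°F·h/BTU
Q = A·ΔT/R = 310 × (68.3 − (-19.4)) / 28.2 = 963.9 BTU/h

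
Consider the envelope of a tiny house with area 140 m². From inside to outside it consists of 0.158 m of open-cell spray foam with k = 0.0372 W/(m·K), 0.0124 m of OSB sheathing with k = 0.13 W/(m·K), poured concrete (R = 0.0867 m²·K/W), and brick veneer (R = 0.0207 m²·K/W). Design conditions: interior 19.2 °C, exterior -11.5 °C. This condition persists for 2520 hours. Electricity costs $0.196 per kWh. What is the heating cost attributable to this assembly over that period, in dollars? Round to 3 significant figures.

477 dollars

0.158/0.0372 = 4.247
0.0124/0.13 = 0.09538
R_total = 4.247 + 0.09538 + 0.0867 + 0.0207 = 4.45 m²·K/W
Q = 140 × (19.2 − (-11.5)) / 4.45 = 965.8 W
E = 965.8 W × 2520 h / 1000 = 2434 kWh
Cost = 2434 × 0.196 = $477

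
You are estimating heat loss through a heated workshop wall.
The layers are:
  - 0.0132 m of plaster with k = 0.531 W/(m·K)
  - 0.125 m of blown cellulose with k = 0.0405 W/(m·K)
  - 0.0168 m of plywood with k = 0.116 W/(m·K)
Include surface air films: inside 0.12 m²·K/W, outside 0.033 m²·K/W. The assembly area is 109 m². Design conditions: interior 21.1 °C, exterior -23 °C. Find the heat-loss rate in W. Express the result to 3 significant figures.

0.0132/0.531 = 0.02486
0.125/0.0405 = 3.086
0.0168/0.116 = 0.1448
R_total = 0.12 + 0.02486 + 3.086 + 0.1448 + 0.033 = 3.409 m²·K/W
Q = A·ΔT/R = 109 × (21.1 − (-23)) / 3.409 = 1410 W

1410 W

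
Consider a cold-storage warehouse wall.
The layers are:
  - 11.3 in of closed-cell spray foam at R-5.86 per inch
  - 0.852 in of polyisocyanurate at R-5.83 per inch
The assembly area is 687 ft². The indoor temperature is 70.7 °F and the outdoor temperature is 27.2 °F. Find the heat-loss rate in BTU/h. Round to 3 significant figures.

11.3 × 5.86 = 66.22
0.852 × 5.83 = 4.967
R_total = 66.22 + 4.967 = 71.19 ft²·°F·h/BTU
Q = A·ΔT/R = 687 × (70.7 − 27.2) / 71.19 = 419.8 BTU/h

420 BTU/h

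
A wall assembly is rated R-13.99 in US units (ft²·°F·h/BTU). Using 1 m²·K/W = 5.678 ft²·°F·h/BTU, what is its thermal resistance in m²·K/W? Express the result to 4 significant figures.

R_SI = 13.99/5.678 = 2.4639

2.464 m²·K/W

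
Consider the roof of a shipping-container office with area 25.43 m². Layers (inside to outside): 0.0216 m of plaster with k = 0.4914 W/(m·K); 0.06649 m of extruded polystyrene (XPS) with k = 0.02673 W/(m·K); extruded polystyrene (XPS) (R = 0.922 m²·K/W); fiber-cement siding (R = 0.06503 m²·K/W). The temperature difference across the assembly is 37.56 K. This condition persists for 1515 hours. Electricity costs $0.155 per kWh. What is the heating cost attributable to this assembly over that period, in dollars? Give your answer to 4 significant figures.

0.0216/0.4914 = 0.043956
0.06649/0.02673 = 2.4875
R_total = 0.043956 + 2.4875 + 0.922 + 0.06503 = 3.5185 m²·K/W
Q = 25.43 × 37.56 / 3.5185 = 271.47 W
E = 271.47 W × 1515 h / 1000 = 411.28 kWh
Cost = 411.28 × 0.155 = $63.748

63.75 dollars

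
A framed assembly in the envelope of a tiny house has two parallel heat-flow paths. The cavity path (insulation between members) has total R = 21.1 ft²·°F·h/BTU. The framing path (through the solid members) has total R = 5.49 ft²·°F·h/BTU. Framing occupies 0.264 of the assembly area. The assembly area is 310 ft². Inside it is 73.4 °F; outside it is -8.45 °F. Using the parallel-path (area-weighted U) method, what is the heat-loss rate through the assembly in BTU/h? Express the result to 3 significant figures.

U_eff = 0.736/21.1 + 0.264/5.49 = 0.03488 + 0.04809 = 0.08297
R_eff = 1/U_eff = 12.05 ft²·°F·h/BTU
Q = 310 × (73.4 − (-8.45)) / 12.05 = 2105 BTU/h

2110 BTU/h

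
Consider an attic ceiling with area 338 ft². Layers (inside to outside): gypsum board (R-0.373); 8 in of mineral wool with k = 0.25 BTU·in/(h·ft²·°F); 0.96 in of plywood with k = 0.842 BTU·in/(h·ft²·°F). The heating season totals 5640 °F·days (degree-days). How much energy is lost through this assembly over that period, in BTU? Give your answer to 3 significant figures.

1370000 BTU

8/0.25 = 32
0.96/0.842 = 1.14
R_total = 0.373 + 32 + 1.14 = 33.51 ft²·°F·h/BTU
E = A × HDD × 24 / R = 338 × 5640 × 24 / 33.51 = 1365000 BTU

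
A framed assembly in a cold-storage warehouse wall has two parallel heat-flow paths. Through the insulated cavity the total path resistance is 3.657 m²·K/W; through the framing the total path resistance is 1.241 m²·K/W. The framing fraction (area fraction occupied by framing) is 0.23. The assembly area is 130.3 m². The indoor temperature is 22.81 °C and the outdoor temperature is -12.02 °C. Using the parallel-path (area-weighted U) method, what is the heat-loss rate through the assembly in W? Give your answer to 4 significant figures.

1797 W

U_eff = 0.77/3.657 + 0.23/1.241 = 0.21056 + 0.18533 = 0.39589
R_eff = 1/U_eff = 2.526 m²·K/W
Q = 130.3 × (22.81 − (-12.02)) / 2.526 = 1796.7 W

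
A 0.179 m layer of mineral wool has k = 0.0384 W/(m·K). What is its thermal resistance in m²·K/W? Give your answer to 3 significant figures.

R = L/k = 0.179/0.0384 = 4.661 m²·K/W

4.66 m²·K/W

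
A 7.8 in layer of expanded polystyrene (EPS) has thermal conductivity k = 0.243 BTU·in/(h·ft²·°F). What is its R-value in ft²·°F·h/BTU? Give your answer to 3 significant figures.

R = L/k = 7.8/0.243 = 32.1 ft²·°F·h/BTU

32.1 ft²·°F·h/BTU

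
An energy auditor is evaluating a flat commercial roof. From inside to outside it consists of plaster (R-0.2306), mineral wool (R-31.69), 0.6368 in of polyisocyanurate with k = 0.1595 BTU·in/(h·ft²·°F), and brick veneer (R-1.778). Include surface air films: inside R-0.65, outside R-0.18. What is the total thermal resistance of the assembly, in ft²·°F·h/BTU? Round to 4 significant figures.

0.6368/0.1595 = 3.9925
R_total = 0.65 + 0.2306 + 31.69 + 3.9925 + 1.778 + 0.18 = 38.521 ft²·°F·h/BTU

38.52 ft²·°F·h/BTU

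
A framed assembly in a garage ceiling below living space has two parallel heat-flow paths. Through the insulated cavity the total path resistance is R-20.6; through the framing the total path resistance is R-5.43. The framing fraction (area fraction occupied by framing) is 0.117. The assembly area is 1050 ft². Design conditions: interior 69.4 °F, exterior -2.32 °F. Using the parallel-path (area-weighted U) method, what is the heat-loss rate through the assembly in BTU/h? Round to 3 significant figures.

4850 BTU/h

U_eff = 0.883/20.6 + 0.117/5.43 = 0.04286 + 0.02155 = 0.06441
R_eff = 1/U_eff = 15.53 ft²·°F·h/BTU
Q = 1050 × (69.4 − (-2.32)) / 15.53 = 4851 BTU/h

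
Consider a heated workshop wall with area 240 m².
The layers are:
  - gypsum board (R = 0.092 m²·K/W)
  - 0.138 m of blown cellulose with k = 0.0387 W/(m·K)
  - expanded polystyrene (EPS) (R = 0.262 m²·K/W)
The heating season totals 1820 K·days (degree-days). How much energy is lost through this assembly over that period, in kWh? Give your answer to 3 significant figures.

2670 kWh

0.138/0.0387 = 3.566
R_total = 0.092 + 3.566 + 0.262 = 3.92 m²·K/W
E = A × HDD × 24 / R / 1000 = 240 × 1820 × 24 / 3.92 / 1000 = 2674 kWh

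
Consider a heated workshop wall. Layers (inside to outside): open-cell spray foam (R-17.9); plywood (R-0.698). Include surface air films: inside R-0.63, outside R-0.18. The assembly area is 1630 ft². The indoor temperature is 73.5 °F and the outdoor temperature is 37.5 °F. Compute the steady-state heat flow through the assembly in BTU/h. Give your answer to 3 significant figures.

3020 BTU/h

R_total = 0.63 + 17.9 + 0.698 + 0.18 = 19.41 ft²·°F·h/BTU
Q = A·ΔT/R = 1630 × (73.5 − 37.5) / 19.41 = 3023 BTU/h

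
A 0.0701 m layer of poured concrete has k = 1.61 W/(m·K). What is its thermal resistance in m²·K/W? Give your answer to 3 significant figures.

R = L/k = 0.0701/1.61 = 0.04354 m²·K/W

0.0435 m²·K/W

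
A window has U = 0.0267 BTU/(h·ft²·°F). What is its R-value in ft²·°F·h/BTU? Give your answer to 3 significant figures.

R = 1/U = 1/0.0267 = 37.45

37.5 ft²·°F·h/BTU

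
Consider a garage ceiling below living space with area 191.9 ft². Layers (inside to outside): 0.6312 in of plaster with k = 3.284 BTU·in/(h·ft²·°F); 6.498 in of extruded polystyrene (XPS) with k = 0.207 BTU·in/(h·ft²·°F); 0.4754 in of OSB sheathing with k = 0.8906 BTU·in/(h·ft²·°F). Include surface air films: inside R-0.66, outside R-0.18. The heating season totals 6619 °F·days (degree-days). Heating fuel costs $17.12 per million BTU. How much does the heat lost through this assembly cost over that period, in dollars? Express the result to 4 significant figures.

15.84 dollars

0.6312/3.284 = 0.1922
6.498/0.207 = 31.391
0.4754/0.8906 = 0.5338
R_total = 0.66 + 0.1922 + 31.391 + 0.5338 + 0.18 = 32.957 ft²·°F·h/BTU
E = A × HDD × 24 / R = 191.9 × 6619 × 24 / 32.957 = 924970 BTU
Cost = 924970/10⁶ × 17.12 = $15.835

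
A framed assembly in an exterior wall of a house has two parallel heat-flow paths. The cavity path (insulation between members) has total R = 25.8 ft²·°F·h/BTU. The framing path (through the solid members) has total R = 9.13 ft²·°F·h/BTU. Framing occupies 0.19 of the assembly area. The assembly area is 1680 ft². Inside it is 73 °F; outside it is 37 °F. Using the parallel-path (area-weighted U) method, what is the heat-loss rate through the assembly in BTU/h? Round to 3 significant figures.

3160 BTU/h

U_eff = 0.81/25.8 + 0.19/9.13 = 0.0314 + 0.02081 = 0.05221
R_eff = 1/U_eff = 19.15 ft²·°F·h/BTU
Q = 1680 × (73 − 37) / 19.15 = 3157 BTU/h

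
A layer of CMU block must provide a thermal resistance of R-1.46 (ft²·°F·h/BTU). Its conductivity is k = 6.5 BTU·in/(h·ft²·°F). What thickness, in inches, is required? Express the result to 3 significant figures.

9.49 in

L = R × k = 1.46 × 6.5 = 9.49 in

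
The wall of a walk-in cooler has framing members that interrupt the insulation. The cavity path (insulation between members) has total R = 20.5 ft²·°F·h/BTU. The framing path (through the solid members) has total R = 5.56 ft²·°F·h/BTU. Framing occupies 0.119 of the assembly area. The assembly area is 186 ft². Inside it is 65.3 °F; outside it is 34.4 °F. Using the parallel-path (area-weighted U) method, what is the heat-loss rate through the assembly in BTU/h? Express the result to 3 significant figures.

370 BTU/h

U_eff = 0.881/20.5 + 0.119/5.56 = 0.04298 + 0.0214 = 0.06438
R_eff = 1/U_eff = 15.53 ft²·°F·h/BTU
Q = 186 × (65.3 − 34.4) / 15.53 = 370 BTU/h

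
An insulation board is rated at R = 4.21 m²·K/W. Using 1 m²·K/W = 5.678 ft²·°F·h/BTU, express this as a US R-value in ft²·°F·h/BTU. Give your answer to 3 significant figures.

R_US = 4.21 × 5.678 = 23.9

23.9 ft²·°F·h/BTU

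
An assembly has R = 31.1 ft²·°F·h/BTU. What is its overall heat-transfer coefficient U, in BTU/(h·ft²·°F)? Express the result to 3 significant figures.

0.0322 BTU/(h·ft²·°F)

U = 1/R = 1/31.1 = 0.03215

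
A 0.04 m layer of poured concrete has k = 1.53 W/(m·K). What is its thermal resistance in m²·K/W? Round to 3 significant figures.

R = L/k = 0.04/1.53 = 0.02614 m²·K/W

0.0261 m²·K/W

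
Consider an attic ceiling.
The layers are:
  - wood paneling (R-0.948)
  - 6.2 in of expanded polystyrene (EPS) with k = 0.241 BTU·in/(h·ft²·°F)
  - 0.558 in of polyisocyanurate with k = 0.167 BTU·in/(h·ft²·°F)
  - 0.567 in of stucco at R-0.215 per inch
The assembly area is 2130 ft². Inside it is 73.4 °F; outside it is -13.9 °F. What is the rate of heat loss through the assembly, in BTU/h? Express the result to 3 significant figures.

6170 BTU/h

6.2/0.241 = 25.73
0.558/0.167 = 3.341
0.567 × 0.215 = 0.1219
R_total = 0.948 + 25.73 + 3.341 + 0.1219 = 30.14 ft²·°F·h/BTU
Q = A·ΔT/R = 2130 × (73.4 − (-13.9)) / 30.14 = 6170 BTU/h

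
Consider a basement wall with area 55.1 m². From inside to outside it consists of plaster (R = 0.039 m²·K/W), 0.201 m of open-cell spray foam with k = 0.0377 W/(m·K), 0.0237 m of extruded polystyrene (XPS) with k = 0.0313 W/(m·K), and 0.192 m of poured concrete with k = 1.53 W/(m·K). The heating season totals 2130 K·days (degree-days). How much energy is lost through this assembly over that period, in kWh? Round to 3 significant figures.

0.201/0.0377 = 5.332
0.0237/0.0313 = 0.7572
0.192/1.53 = 0.1255
R_total = 0.039 + 5.332 + 0.7572 + 0.1255 = 6.253 m²·K/W
E = A × HDD × 24 / R / 1000 = 55.1 × 2130 × 24 / 6.253 / 1000 = 450.4 kWh

450 kWh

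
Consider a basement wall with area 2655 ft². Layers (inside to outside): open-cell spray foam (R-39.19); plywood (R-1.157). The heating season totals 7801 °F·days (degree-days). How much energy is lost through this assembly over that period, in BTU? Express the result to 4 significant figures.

R_total = 39.19 + 1.157 = 40.347 ft²·°F·h/BTU
E = A × HDD × 24 / R = 2655 × 7801 × 24 / 40.347 = 12320000 BTU

12320000 BTU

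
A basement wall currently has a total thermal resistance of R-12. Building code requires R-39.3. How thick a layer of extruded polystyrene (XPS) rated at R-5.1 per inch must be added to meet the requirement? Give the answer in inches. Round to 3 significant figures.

5.35 in

ΔR = 39.3 − 12 = 27.3 ft²·°F·h/BTU
L = ΔR / (R/in) = 27.3/5.1 = 5.353 in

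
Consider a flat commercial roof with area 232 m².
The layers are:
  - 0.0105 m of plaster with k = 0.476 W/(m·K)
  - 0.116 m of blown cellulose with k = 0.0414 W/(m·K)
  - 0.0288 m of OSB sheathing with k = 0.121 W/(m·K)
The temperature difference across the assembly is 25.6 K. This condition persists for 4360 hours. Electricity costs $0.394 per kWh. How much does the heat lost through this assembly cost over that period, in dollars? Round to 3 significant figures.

0.0105/0.476 = 0.02206
0.116/0.0414 = 2.802
0.0288/0.121 = 0.238
R_total = 0.02206 + 2.802 + 0.238 = 3.062 m²·K/W
Q = 232 × 25.6 / 3.062 = 1940 W
E = 1940 W × 4360 h / 1000 = 8457 kWh
Cost = 8457 × 0.394 = $3332

3330 dollars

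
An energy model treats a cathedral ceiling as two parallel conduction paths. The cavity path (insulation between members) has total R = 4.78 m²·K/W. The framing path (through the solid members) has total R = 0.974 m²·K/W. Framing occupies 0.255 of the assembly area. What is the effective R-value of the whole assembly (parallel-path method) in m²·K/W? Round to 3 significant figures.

U_eff = 0.745/4.78 + 0.255/0.974 = 0.1559 + 0.2618 = 0.4177
R_eff = 1/U_eff = 2.394 m²·K/W

2.39 m²·K/W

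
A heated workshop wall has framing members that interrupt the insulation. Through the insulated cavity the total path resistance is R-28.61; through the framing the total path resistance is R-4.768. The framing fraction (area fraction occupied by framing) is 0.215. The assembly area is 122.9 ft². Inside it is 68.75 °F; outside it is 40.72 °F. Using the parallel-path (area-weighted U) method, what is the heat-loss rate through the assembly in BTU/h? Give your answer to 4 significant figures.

249.9 BTU/h

U_eff = 0.785/28.61 + 0.215/4.768 = 0.027438 + 0.045092 = 0.07253
R_eff = 1/U_eff = 13.787 ft²·°F·h/BTU
Q = 122.9 × (68.75 − 40.72) / 13.787 = 249.86 BTU/h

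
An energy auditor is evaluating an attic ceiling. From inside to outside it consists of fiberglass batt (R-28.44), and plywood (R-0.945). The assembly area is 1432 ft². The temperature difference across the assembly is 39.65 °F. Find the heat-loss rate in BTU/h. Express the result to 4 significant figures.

1932 BTU/h

R_total = 28.44 + 0.945 = 29.385 ft²·°F·h/BTU
Q = A·ΔT/R = 1432 × 39.65 / 29.385 = 1932.2 BTU/h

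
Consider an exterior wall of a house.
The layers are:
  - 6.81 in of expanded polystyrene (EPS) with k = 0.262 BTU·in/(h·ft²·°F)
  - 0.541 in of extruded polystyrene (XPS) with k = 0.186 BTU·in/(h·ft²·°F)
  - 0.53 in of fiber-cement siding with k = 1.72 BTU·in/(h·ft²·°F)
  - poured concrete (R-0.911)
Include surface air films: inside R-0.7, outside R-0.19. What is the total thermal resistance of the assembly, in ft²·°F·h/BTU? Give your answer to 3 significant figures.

31.0 ft²·°F·h/BTU

6.81/0.262 = 25.99
0.541/0.186 = 2.909
0.53/1.72 = 0.3081
R_total = 0.7 + 25.99 + 2.909 + 0.3081 + 0.911 + 0.19 = 31.01 ft²·°F·h/BTU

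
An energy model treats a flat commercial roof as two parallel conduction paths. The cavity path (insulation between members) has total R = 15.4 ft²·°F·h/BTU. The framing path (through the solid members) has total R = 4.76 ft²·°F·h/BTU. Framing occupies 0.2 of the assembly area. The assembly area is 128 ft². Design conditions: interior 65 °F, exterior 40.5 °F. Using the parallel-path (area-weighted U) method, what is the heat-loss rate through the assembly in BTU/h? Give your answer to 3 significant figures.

295 BTU/h

U_eff = 0.8/15.4 + 0.2/4.76 = 0.05195 + 0.04202 = 0.09396
R_eff = 1/U_eff = 10.64 ft²·°F·h/BTU
Q = 128 × (65 − 40.5) / 10.64 = 294.7 BTU/h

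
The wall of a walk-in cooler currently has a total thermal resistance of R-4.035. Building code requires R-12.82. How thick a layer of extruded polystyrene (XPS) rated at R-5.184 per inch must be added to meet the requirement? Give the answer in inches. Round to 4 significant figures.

1.695 in

ΔR = 12.82 − 4.035 = 8.785 ft²·°F·h/BTU
L = ΔR / (R/in) = 8.785/5.184 = 1.6946 in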